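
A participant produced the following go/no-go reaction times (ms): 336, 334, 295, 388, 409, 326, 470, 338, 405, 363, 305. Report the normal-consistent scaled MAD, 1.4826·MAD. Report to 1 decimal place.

48.9 ms

Sorted: 295, 305, 326, 334, 336, 338, 363, 388, 405, 409, 470 → median = 338
|x − 338| sorted: 0, 2, 4, 12, 25, 33, 43, 50, 67, 71, 132 → MAD = 33
Robust SD ≈ 1.4826 × 33 = 48.926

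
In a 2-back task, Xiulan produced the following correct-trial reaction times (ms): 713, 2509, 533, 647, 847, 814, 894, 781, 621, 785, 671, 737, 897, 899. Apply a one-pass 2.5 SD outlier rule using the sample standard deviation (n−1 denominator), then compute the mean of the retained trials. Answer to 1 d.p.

n = 14, ΣRT = 12348, M = 882.000
Σ(x−M)² = 3012500.00; s = √(3012500.00/13) = 481.384
Cutoffs: 882.000 ± 2.5·481.384 → [-321.5, 2085.5]
Outside: 2509 → excluded.
Retained (n=13): Σ = 9839, mean = 9839/13 = 756.846

756.8 ms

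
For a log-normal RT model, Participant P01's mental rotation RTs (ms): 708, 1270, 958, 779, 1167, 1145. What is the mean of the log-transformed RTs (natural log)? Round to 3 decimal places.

ln(RT): 6.5624, 7.1468, 6.8648, 6.6580, 7.0622, 7.0432
Σ ln(RT) = 41.3374
Mean = 41.3374/6 = 6.88957

6.890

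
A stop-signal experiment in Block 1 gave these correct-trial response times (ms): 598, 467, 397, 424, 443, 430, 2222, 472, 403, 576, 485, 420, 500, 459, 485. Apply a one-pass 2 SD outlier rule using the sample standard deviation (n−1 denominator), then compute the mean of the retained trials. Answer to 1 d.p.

n = 15, ΣRT = 8781, M = 585.400
Σ(x−M)² = 2915613.60; s = √(2915613.60/14) = 456.353
Cutoffs: 585.400 ± 2·456.353 → [-327.3, 1498.1]
Outside: 2222 → excluded.
Retained (n=14): Σ = 6559, mean = 6559/14 = 468.500

468.5 ms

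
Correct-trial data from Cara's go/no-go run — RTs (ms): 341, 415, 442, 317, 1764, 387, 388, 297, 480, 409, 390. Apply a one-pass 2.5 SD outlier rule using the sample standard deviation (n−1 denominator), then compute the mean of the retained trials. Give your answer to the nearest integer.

n = 11, ΣRT = 5630, M = 511.818
Σ(x−M)² = 1752821.64; s = √(1752821.64/10) = 418.667
Cutoffs: 511.818 ± 2.5·418.667 → [-534.8, 1558.5]
Outside: 1764 → excluded.
Retained (n=10): Σ = 3866, mean = 3866/10 = 386.600

387 ms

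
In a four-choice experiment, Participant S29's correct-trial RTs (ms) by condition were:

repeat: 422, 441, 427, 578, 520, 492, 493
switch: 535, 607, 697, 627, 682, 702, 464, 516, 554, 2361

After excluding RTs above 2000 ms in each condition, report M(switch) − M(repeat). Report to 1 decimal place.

116.4 ms

switch: exclude 2361
M(repeat) = 3373/7 = 481.857
M(switch) = 5384/9 = 598.222
Difference = 598.222 − 481.857 = 116.365 ms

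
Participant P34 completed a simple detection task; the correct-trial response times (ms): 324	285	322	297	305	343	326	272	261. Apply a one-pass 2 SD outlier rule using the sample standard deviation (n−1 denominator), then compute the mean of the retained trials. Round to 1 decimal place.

303.9 ms

n = 9, ΣRT = 2735, M = 303.889
Σ(x−M)² = 6012.89; s = √(6012.89/8) = 27.416
Cutoffs: 303.889 ± 2·27.416 → [249.1, 358.7]
No RTs fall outside the cutoffs; all 9 retained. Mean = 2735/9 = 303.889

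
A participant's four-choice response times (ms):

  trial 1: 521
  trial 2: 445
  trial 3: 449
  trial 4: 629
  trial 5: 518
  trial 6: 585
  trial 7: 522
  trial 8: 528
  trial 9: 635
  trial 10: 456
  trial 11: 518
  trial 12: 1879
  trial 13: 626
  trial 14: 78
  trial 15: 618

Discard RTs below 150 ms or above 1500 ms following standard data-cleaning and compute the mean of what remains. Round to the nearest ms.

542 ms

Excluded: 78, 1879
Retained (n=13): Σ = 7050
Mean = 7050/13 = 542.3077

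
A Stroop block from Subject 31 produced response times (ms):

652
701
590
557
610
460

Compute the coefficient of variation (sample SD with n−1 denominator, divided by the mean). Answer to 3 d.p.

n = 6, Σ = 3570, M = 595.0000
Σ(x−M)² = 34404.000; s = √(34404.000/5) = 82.9506
CV = 82.9506 / 595.0000 = 0.13941

0.139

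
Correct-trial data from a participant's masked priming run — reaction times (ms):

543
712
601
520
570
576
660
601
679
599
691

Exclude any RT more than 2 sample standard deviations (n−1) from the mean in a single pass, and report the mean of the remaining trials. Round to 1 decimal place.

n = 11, ΣRT = 6752, M = 613.818
Σ(x−M)² = 39693.64; s = √(39693.64/10) = 63.003
Cutoffs: 613.818 ± 2·63.003 → [487.8, 739.8]
No RTs fall outside the cutoffs; all 11 retained. Mean = 6752/11 = 613.818

613.8 ms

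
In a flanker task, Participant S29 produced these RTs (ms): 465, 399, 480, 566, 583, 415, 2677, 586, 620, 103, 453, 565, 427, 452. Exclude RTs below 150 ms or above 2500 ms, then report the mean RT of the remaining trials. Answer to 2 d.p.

Excluded: 103, 2677
Retained (n=12): Σ = 6011
Mean = 6011/12 = 500.9167

500.92 ms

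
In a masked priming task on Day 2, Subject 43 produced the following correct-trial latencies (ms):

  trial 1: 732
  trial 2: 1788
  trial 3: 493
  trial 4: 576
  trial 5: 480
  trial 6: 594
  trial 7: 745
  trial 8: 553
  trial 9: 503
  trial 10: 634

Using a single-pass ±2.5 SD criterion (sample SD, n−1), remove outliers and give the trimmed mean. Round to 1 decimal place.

590.0 ms

n = 10, ΣRT = 7098, M = 709.800
Σ(x−M)² = 1368467.60; s = √(1368467.60/9) = 389.938
Cutoffs: 709.800 ± 2.5·389.938 → [-265.0, 1684.6]
Outside: 1788 → excluded.
Retained (n=9): Σ = 5310, mean = 5310/9 = 590.000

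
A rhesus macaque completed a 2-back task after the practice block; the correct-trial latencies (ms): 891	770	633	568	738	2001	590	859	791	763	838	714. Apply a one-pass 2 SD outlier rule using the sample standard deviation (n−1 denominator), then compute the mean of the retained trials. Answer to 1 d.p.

n = 12, ΣRT = 10156, M = 846.333
Σ(x−M)² = 1569248.67; s = √(1569248.67/11) = 377.702
Cutoffs: 846.333 ± 2·377.702 → [90.9, 1601.7]
Outside: 2001 → excluded.
Retained (n=11): Σ = 8155, mean = 8155/11 = 741.364

741.4 ms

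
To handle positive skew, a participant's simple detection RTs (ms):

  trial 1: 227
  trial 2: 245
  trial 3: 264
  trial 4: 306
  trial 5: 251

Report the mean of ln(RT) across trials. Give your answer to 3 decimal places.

ln(RT): 5.4250, 5.5013, 5.5759, 5.7236, 5.5255
Σ ln(RT) = 27.7512
Mean = 27.7512/5 = 5.55024

5.550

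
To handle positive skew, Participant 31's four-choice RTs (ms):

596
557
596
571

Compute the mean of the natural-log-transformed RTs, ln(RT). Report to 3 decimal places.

ln(RT): 6.3902, 6.3226, 6.3902, 6.3474
Σ ln(RT) = 25.4504
Mean = 25.4504/4 = 6.36261

6.363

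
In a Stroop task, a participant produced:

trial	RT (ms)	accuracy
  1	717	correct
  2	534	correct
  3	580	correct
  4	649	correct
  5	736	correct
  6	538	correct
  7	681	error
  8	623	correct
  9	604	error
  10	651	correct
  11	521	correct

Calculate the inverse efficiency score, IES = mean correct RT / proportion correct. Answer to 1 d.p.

753.6 ms

Correct trials (n=9): 717, 534, 580, 649, 736, 538, 623, 651, 521
Mean correct RT = 5549/9 = 616.5556 ms
Proportion correct = 9/11
IES = 616.5556 / (9/11) = 753.568 ms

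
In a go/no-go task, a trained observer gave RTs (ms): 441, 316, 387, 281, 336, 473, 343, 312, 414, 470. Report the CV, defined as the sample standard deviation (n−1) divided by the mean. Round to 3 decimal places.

n = 10, Σ = 3773, M = 377.3000
Σ(x−M)² = 43428.100; s = √(43428.100/9) = 69.4647
CV = 69.4647 / 377.3000 = 0.18411

0.184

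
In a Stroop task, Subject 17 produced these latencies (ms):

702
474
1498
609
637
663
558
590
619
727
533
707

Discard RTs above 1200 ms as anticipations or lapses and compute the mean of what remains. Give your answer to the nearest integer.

620 ms

Excluded: 1498
Retained (n=11): Σ = 6819
Mean = 6819/11 = 619.9091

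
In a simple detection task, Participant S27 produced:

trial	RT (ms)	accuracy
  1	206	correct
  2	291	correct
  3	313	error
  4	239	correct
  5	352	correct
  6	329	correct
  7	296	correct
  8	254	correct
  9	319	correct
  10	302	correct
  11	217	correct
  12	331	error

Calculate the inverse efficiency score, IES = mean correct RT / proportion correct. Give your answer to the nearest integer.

337 ms

Correct trials (n=10): 206, 291, 239, 352, 329, 296, 254, 319, 302, 217
Mean correct RT = 2805/10 = 280.5000 ms
Proportion correct = 10/12
IES = 280.5000 / (10/12) = 336.600 ms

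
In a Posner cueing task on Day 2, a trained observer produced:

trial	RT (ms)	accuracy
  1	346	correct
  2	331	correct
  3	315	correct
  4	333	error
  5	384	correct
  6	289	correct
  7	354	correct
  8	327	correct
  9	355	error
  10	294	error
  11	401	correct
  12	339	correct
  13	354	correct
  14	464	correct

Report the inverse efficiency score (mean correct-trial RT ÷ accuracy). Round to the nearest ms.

Correct trials (n=11): 346, 331, 315, 384, 289, 354, 327, 401, 339, 354, 464
Mean correct RT = 3904/11 = 354.9091 ms
Proportion correct = 11/14
IES = 354.9091 / (11/14) = 451.702 ms

452 ms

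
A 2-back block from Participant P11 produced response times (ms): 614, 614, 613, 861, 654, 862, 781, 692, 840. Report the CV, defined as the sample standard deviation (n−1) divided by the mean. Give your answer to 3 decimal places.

n = 9, Σ = 6531, M = 725.6667
Σ(x−M)² = 96938.000; s = √(96938.000/8) = 110.0784
CV = 110.0784 / 725.6667 = 0.15169

0.152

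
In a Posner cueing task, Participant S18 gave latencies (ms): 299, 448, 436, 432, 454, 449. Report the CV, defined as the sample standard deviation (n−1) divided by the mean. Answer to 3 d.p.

n = 6, Σ = 2518, M = 419.6667
Σ(x−M)² = 17821.333; s = √(17821.333/5) = 59.7015
CV = 59.7015 / 419.6667 = 0.14226

0.142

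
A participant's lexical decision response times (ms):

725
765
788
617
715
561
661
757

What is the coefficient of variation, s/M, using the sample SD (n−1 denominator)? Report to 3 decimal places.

0.113

n = 8, Σ = 5589, M = 698.6250
Σ(x−M)² = 43783.875; s = √(43783.875/7) = 79.0875
CV = 79.0875 / 698.6250 = 0.11320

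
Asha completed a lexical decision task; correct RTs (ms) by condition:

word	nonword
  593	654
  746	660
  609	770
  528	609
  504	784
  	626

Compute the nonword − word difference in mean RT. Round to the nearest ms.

M(word) = 2980/5 = 596.000
M(nonword) = 4103/6 = 683.833
Difference = 683.833 − 596.000 = 87.833 ms

88 ms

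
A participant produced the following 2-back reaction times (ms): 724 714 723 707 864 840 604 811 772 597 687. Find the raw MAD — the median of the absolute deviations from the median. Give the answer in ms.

Sorted: 597, 604, 687, 707, 714, 723, 724, 772, 811, 840, 864 → median = 723
|x − 723|: 1, 9, 0, 16, 141, 117, 119, 88, 49, 126, 36
Sorted deviations: 0, 1, 9, 16, 36, 49, 88, 117, 119, 126, 141 → MAD = 49

49 ms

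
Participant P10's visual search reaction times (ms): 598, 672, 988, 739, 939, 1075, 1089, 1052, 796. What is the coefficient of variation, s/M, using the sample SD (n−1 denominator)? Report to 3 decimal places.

0.210

n = 9, Σ = 7948, M = 883.1111
Σ(x−M)² = 276072.889; s = √(276072.889/8) = 185.7663
CV = 185.7663 / 883.1111 = 0.21035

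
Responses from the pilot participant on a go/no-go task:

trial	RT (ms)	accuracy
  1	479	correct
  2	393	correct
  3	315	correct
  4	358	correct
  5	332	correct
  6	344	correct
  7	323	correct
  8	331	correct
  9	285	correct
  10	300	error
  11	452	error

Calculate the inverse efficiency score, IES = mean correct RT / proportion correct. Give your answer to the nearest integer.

429 ms

Correct trials (n=9): 479, 393, 315, 358, 332, 344, 323, 331, 285
Mean correct RT = 3160/9 = 351.1111 ms
Proportion correct = 9/11
IES = 351.1111 / (9/11) = 429.136 ms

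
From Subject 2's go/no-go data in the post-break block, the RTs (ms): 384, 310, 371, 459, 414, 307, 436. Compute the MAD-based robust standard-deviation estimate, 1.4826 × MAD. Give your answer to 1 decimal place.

77.1 ms

Sorted: 307, 310, 371, 384, 414, 436, 459 → median = 384
|x − 384| sorted: 0, 13, 30, 52, 74, 75, 77 → MAD = 52
Robust SD ≈ 1.4826 × 52 = 77.095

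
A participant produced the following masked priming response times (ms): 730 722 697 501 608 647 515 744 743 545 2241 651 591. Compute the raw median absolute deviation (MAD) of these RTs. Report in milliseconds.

79 ms

Sorted: 501, 515, 545, 591, 608, 647, 651, 697, 722, 730, 743, 744, 2241 → median = 651
|x − 651|: 79, 71, 46, 150, 43, 4, 136, 93, 92, 106, 1590, 0, 60
Sorted deviations: 0, 4, 43, 46, 60, 71, 79, 92, 93, 106, 136, 150, 1590 → MAD = 79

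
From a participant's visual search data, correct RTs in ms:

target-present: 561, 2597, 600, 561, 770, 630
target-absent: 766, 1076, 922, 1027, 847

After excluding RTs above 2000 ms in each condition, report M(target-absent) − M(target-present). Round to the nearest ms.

target-present: exclude 2597
M(target-present) = 3122/5 = 624.400
M(target-absent) = 4638/5 = 927.600
Difference = 927.600 − 624.400 = 303.200 ms

303 ms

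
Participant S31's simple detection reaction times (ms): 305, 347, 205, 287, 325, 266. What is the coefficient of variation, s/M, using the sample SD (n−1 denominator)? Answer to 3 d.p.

n = 6, Σ = 1735, M = 289.1667
Σ(x−M)² = 12504.833; s = √(12504.833/5) = 50.0097
CV = 50.0097 / 289.1667 = 0.17294

0.173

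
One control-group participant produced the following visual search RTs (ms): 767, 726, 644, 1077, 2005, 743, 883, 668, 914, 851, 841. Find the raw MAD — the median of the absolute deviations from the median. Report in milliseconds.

Sorted: 644, 668, 726, 743, 767, 841, 851, 883, 914, 1077, 2005 → median = 841
|x − 841|: 74, 115, 197, 236, 1164, 98, 42, 173, 73, 10, 0
Sorted deviations: 0, 10, 42, 73, 74, 98, 115, 173, 197, 236, 1164 → MAD = 98

98 ms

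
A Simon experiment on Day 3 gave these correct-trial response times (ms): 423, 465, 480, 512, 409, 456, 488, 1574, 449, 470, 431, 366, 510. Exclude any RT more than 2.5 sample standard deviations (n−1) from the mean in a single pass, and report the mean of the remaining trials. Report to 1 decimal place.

454.9 ms

n = 13, ΣRT = 7033, M = 541.000
Σ(x−M)² = 1176000.00; s = √(1176000.00/12) = 313.050
Cutoffs: 541.000 ± 2.5·313.050 → [-241.6, 1323.6]
Outside: 1574 → excluded.
Retained (n=12): Σ = 5459, mean = 5459/12 = 454.917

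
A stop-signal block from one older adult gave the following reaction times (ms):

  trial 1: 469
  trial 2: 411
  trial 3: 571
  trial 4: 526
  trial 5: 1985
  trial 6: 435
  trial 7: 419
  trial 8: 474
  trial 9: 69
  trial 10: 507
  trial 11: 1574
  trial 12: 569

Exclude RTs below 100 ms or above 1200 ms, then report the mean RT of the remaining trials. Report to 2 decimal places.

486.78 ms

Excluded: 69, 1574, 1985
Retained (n=9): Σ = 4381
Mean = 4381/9 = 486.7778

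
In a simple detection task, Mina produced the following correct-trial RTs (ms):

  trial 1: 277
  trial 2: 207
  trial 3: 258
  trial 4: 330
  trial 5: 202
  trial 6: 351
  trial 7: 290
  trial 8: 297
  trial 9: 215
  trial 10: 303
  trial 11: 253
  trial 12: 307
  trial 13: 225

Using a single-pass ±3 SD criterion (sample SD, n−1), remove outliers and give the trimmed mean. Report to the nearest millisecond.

270 ms

n = 13, ΣRT = 3515, M = 270.385
Σ(x−M)² = 27871.08; s = √(27871.08/12) = 48.193
Cutoffs: 270.385 ± 3·48.193 → [125.8, 415.0]
No RTs fall outside the cutoffs; all 13 retained. Mean = 3515/13 = 270.385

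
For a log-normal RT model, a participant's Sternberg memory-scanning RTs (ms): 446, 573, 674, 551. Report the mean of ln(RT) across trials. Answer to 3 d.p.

ln(RT): 6.1003, 6.3509, 6.5132, 6.3117
Σ ln(RT) = 25.2762
Mean = 25.2762/4 = 6.31904

6.319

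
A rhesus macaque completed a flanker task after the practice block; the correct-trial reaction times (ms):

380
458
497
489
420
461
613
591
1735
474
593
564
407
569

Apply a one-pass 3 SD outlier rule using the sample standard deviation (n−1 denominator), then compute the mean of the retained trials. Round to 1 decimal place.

n = 14, ΣRT = 8251, M = 589.357
Σ(x−M)² = 1485535.21; s = √(1485535.21/13) = 338.041
Cutoffs: 589.357 ± 3·338.041 → [-424.8, 1603.5]
Outside: 1735 → excluded.
Retained (n=13): Σ = 6516, mean = 6516/13 = 501.231

501.2 ms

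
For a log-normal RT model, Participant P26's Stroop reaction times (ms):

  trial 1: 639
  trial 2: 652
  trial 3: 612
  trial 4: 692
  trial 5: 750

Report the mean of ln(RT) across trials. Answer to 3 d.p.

6.503

ln(RT): 6.4599, 6.4800, 6.4167, 6.5396, 6.6201
Σ ln(RT) = 32.5163
Mean = 32.5163/5 = 6.50327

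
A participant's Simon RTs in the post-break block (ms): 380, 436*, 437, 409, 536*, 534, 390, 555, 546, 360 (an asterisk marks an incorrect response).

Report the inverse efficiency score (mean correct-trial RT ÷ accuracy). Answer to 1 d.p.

564.2 ms

Correct trials (n=8): 380, 437, 409, 534, 390, 555, 546, 360
Mean correct RT = 3611/8 = 451.3750 ms
Proportion correct = 8/10
IES = 451.3750 / (8/10) = 564.219 ms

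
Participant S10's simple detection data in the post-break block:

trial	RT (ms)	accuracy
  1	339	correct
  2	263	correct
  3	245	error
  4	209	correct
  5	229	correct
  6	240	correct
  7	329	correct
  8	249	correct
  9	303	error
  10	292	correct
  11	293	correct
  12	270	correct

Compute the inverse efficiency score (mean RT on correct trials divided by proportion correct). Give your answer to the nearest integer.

Correct trials (n=10): 339, 263, 209, 229, 240, 329, 249, 292, 293, 270
Mean correct RT = 2713/10 = 271.3000 ms
Proportion correct = 10/12
IES = 271.3000 / (10/12) = 325.560 ms

326 ms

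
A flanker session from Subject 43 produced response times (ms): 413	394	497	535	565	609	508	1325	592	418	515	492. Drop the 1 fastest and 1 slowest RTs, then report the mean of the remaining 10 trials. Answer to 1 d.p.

514.4 ms

Sorted: 394, 413, 418, 492, 497, 508, 515, 535, 565, 592, 609, 1325
Drop lowest 1 (394) and highest 1 (1325)
Remaining (n=10): Σ = 5144, mean = 5144/10 = 514.400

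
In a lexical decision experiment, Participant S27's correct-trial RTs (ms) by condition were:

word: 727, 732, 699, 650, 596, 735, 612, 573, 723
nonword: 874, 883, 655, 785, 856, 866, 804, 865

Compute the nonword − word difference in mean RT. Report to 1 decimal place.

M(word) = 6047/9 = 671.889
M(nonword) = 6588/8 = 823.500
Difference = 823.500 − 671.889 = 151.611 ms

151.6 ms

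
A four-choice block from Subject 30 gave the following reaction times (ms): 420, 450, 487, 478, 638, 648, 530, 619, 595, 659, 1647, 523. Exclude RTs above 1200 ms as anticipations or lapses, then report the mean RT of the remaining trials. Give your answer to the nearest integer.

Excluded: 1647
Retained (n=11): Σ = 6047
Mean = 6047/11 = 549.7273

550 ms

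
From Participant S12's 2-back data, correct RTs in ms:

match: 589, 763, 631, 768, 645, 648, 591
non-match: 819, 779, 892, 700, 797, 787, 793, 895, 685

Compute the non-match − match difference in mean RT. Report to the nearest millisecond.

132 ms

M(match) = 4635/7 = 662.143
M(non-match) = 7147/9 = 794.111
Difference = 794.111 − 662.143 = 131.968 ms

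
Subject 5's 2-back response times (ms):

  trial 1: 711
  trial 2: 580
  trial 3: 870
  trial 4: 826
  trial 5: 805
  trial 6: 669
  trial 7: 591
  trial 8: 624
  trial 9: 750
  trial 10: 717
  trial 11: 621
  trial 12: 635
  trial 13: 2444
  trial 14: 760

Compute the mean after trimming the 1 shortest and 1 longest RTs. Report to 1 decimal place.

Sorted: 580, 591, 621, 624, 635, 669, 711, 717, 750, 760, 805, 826, 870, 2444
Drop lowest 1 (580) and highest 1 (2444)
Remaining (n=12): Σ = 8579, mean = 8579/12 = 714.917

714.9 ms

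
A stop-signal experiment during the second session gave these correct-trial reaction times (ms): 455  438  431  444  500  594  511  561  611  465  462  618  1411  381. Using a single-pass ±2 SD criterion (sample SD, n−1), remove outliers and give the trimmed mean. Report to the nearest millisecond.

498 ms

n = 14, ΣRT = 7882, M = 563.000
Σ(x−M)² = 843874.00; s = √(843874.00/13) = 254.781
Cutoffs: 563.000 ± 2·254.781 → [53.4, 1072.6]
Outside: 1411 → excluded.
Retained (n=13): Σ = 6471, mean = 6471/13 = 497.769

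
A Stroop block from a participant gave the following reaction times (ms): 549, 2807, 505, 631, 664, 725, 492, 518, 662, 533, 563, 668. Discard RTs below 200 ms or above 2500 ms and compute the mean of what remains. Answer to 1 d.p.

591.8 ms

Excluded: 2807
Retained (n=11): Σ = 6510
Mean = 6510/11 = 591.8182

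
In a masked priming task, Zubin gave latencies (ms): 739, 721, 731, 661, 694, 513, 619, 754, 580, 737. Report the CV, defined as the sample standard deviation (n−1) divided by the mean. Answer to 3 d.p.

n = 10, Σ = 6749, M = 674.9000
Σ(x−M)² = 58394.900; s = √(58394.900/9) = 80.5501
CV = 80.5501 / 674.9000 = 0.11935

0.119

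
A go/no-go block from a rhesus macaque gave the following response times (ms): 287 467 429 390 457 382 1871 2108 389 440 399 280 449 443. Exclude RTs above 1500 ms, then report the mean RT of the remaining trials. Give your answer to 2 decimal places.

401.00 ms

Excluded: 1871, 2108
Retained (n=12): Σ = 4812
Mean = 4812/12 = 401.0000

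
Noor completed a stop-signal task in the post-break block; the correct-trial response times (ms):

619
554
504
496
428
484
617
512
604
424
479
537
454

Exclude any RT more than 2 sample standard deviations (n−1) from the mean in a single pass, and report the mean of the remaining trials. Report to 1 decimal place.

516.3 ms

n = 13, ΣRT = 6712, M = 516.308
Σ(x−M)² = 53442.77; s = √(53442.77/12) = 66.735
Cutoffs: 516.308 ± 2·66.735 → [382.8, 649.8]
No RTs fall outside the cutoffs; all 13 retained. Mean = 6712/13 = 516.308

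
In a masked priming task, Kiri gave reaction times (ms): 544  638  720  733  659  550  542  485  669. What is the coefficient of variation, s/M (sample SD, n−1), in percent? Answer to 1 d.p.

14.3%

n = 9, Σ = 5540, M = 615.5556
Σ(x−M)² = 61822.222; s = √(61822.222/8) = 87.9078
CV = 87.9078 / 615.5556 = 0.14281 = 14.281%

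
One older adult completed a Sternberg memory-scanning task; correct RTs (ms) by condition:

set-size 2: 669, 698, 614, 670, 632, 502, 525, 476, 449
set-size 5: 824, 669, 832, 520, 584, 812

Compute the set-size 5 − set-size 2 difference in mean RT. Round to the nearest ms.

M(set-size 2) = 5235/9 = 581.667
M(set-size 5) = 4241/6 = 706.833
Difference = 706.833 − 581.667 = 125.167 ms

125 ms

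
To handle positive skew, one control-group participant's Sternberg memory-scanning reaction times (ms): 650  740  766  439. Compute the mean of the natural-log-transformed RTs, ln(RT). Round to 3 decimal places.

ln(RT): 6.4770, 6.6067, 6.6412, 6.0845
Σ ln(RT) = 25.8093
Mean = 25.8093/4 = 6.45233

6.452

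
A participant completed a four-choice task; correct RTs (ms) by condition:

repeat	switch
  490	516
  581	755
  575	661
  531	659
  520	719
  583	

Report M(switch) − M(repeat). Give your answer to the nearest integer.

M(repeat) = 3280/6 = 546.667
M(switch) = 3310/5 = 662.000
Difference = 662.000 − 546.667 = 115.333 ms

115 ms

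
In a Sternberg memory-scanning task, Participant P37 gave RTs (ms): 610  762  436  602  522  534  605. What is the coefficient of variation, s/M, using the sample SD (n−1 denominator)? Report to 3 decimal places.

0.174

n = 7, Σ = 4071, M = 581.5714
Σ(x−M)² = 61331.714; s = √(61331.714/6) = 101.1037
CV = 101.1037 / 581.5714 = 0.17385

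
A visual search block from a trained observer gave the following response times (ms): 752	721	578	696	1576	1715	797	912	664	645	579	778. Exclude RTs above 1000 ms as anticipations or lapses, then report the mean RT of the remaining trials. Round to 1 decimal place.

712.2 ms

Excluded: 1576, 1715
Retained (n=10): Σ = 7122
Mean = 7122/10 = 712.2000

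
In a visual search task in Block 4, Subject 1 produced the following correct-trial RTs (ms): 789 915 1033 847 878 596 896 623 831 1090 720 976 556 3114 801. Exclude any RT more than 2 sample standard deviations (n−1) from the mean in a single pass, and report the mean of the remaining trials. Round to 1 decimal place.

n = 15, ΣRT = 14665, M = 977.667
Σ(x−M)² = 5221177.33; s = √(5221177.33/14) = 610.689
Cutoffs: 977.667 ± 2·610.689 → [-243.7, 2199.0]
Outside: 3114 → excluded.
Retained (n=14): Σ = 11551, mean = 11551/14 = 825.071

825.1 ms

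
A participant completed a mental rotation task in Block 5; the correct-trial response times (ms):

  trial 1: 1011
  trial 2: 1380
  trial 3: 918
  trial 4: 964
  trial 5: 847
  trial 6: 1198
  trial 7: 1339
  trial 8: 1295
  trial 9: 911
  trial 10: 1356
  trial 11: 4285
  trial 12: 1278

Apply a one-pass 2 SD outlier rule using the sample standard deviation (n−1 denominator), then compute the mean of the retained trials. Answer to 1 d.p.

1136.1 ms

n = 12, ΣRT = 16782, M = 1398.500
Σ(x−M)² = 9514639.00; s = √(9514639.00/11) = 930.036
Cutoffs: 1398.500 ± 2·930.036 → [-461.6, 3258.6]
Outside: 4285 → excluded.
Retained (n=11): Σ = 12497, mean = 12497/11 = 1136.091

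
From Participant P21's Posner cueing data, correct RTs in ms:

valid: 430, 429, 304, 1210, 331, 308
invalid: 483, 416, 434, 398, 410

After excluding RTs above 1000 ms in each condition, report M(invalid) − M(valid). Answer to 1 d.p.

valid: exclude 1210
M(valid) = 1802/5 = 360.400
M(invalid) = 2141/5 = 428.200
Difference = 428.200 − 360.400 = 67.800 ms

67.8 ms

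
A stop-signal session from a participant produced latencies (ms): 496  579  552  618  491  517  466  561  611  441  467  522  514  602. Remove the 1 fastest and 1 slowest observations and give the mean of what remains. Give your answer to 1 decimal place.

Sorted: 441, 466, 467, 491, 496, 514, 517, 522, 552, 561, 579, 602, 611, 618
Drop lowest 1 (441) and highest 1 (618)
Remaining (n=12): Σ = 6378, mean = 6378/12 = 531.500

531.5 ms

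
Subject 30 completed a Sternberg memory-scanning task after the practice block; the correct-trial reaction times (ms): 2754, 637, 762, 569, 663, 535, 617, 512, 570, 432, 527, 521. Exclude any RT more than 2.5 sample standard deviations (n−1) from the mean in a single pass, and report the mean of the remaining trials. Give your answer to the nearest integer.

577 ms

n = 12, ΣRT = 9099, M = 758.250
Σ(x−M)² = 4424694.25; s = √(4424694.25/11) = 634.228
Cutoffs: 758.250 ± 2.5·634.228 → [-827.3, 2343.8]
Outside: 2754 → excluded.
Retained (n=11): Σ = 6345, mean = 6345/11 = 576.818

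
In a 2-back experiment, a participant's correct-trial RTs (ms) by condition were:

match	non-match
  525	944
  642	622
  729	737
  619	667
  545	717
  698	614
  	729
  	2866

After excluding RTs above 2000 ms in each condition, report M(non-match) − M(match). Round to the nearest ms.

92 ms

non-match: exclude 2866
M(match) = 3758/6 = 626.333
M(non-match) = 5030/7 = 718.571
Difference = 718.571 − 626.333 = 92.238 ms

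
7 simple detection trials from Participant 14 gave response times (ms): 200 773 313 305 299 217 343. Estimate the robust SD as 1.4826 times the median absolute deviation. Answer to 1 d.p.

Sorted: 200, 217, 299, 305, 313, 343, 773 → median = 305
|x − 305| sorted: 0, 6, 8, 38, 88, 105, 468 → MAD = 38
Robust SD ≈ 1.4826 × 38 = 56.339

56.3 ms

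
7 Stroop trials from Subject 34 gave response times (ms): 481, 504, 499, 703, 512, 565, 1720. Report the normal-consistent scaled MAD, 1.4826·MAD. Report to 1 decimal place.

46.0 ms

Sorted: 481, 499, 504, 512, 565, 703, 1720 → median = 512
|x − 512| sorted: 0, 8, 13, 31, 53, 191, 1208 → MAD = 31
Robust SD ≈ 1.4826 × 31 = 45.961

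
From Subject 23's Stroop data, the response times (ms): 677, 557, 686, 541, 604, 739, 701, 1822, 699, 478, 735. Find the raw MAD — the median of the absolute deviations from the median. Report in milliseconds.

53 ms

Sorted: 478, 541, 557, 604, 677, 686, 699, 701, 735, 739, 1822 → median = 686
|x − 686|: 9, 129, 0, 145, 82, 53, 15, 1136, 13, 208, 49
Sorted deviations: 0, 9, 13, 15, 49, 53, 82, 129, 145, 208, 1136 → MAD = 53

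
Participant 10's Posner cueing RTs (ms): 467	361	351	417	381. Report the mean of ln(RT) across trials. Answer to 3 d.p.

5.974

ln(RT): 6.1463, 5.8889, 5.8608, 6.0331, 5.9428
Σ ln(RT) = 29.8719
Mean = 29.8719/5 = 5.97438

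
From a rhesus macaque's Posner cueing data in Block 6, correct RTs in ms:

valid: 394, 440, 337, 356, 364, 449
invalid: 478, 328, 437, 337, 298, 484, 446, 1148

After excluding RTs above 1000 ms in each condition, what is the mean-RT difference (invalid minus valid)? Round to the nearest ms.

invalid: exclude 1148
M(valid) = 2340/6 = 390.000
M(invalid) = 2808/7 = 401.143
Difference = 401.143 − 390.000 = 11.143 ms

11 ms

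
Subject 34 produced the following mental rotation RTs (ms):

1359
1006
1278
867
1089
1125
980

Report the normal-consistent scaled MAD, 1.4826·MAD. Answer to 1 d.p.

Sorted: 867, 980, 1006, 1089, 1125, 1278, 1359 → median = 1089
|x − 1089| sorted: 0, 36, 83, 109, 189, 222, 270 → MAD = 109
Robust SD ≈ 1.4826 × 109 = 161.603

161.6 ms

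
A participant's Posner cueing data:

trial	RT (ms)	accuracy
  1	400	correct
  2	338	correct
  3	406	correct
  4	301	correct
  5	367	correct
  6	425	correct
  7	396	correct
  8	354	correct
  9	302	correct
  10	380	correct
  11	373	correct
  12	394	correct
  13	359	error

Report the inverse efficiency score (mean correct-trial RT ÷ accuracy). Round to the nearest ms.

400 ms

Correct trials (n=12): 400, 338, 406, 301, 367, 425, 396, 354, 302, 380, 373, 394
Mean correct RT = 4436/12 = 369.6667 ms
Proportion correct = 12/13
IES = 369.6667 / (12/13) = 400.472 ms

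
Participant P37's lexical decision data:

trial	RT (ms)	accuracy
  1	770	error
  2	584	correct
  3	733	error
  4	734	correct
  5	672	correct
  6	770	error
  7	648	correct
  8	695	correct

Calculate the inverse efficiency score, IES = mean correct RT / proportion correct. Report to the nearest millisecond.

Correct trials (n=5): 584, 734, 672, 648, 695
Mean correct RT = 3333/5 = 666.6000 ms
Proportion correct = 5/8
IES = 666.6000 / (5/8) = 1066.560 ms

1067 ms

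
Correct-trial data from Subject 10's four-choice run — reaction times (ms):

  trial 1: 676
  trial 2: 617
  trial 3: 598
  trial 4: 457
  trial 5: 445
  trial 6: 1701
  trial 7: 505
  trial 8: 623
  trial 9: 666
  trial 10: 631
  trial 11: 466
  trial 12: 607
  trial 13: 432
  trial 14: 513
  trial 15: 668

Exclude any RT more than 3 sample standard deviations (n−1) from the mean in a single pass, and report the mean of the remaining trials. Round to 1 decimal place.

n = 15, ΣRT = 9605, M = 640.333
Σ(x−M)² = 1311635.33; s = √(1311635.33/14) = 306.085
Cutoffs: 640.333 ± 3·306.085 → [-277.9, 1558.6]
Outside: 1701 → excluded.
Retained (n=14): Σ = 7904, mean = 7904/14 = 564.571

564.6 ms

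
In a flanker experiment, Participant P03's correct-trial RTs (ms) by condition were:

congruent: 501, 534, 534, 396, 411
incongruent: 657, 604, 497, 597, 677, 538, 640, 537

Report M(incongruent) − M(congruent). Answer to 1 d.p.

M(congruent) = 2376/5 = 475.200
M(incongruent) = 4747/8 = 593.375
Difference = 593.375 − 475.200 = 118.175 ms

118.2 ms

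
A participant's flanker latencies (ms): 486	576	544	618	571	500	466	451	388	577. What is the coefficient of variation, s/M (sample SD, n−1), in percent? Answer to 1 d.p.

n = 10, Σ = 5177, M = 517.7000
Σ(x−M)² = 45770.100; s = √(45770.100/9) = 71.3132
CV = 71.3132 / 517.7000 = 0.13775 = 13.775%

13.8%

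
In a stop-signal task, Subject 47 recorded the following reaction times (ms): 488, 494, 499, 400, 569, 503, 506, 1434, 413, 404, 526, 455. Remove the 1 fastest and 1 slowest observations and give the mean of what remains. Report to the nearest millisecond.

Sorted: 400, 404, 413, 455, 488, 494, 499, 503, 506, 526, 569, 1434
Drop lowest 1 (400) and highest 1 (1434)
Remaining (n=10): Σ = 4857, mean = 4857/10 = 485.700

486 ms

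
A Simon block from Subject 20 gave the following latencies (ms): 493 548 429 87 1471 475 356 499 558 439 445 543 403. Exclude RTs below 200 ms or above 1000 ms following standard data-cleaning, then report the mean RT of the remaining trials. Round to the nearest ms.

Excluded: 87, 1471
Retained (n=11): Σ = 5188
Mean = 5188/11 = 471.6364

472 ms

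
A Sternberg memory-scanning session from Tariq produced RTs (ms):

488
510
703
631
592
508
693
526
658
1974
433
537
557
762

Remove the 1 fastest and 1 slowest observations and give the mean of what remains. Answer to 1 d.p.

597.1 ms

Sorted: 433, 488, 508, 510, 526, 537, 557, 592, 631, 658, 693, 703, 762, 1974
Drop lowest 1 (433) and highest 1 (1974)
Remaining (n=12): Σ = 7165, mean = 7165/12 = 597.083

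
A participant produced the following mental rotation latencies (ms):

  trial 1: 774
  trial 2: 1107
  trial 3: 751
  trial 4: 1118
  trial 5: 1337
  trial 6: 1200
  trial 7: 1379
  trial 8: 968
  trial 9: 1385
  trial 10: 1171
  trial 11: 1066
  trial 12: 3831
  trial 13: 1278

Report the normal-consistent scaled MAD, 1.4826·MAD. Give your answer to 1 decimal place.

Sorted: 751, 774, 968, 1066, 1107, 1118, 1171, 1200, 1278, 1337, 1379, 1385, 3831 → median = 1171
|x − 1171| sorted: 0, 29, 53, 64, 105, 107, 166, 203, 208, 214, 397, 420, 2660 → MAD = 166
Robust SD ≈ 1.4826 × 166 = 246.112

246.1 ms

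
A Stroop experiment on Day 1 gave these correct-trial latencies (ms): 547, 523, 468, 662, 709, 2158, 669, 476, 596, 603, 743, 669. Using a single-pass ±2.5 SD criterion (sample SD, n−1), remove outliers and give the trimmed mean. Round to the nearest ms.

606 ms

n = 12, ΣRT = 8823, M = 735.250
Σ(x−M)² = 2295112.25; s = √(2295112.25/11) = 456.778
Cutoffs: 735.250 ± 2.5·456.778 → [-406.7, 1877.2]
Outside: 2158 → excluded.
Retained (n=11): Σ = 6665, mean = 6665/11 = 605.909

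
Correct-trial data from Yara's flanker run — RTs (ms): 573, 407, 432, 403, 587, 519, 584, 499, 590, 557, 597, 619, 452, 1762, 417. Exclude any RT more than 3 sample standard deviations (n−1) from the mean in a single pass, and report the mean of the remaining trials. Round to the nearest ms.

517 ms

n = 15, ΣRT = 8998, M = 599.867
Σ(x−M)² = 1530153.73; s = √(1530153.73/14) = 330.601
Cutoffs: 599.867 ± 3·330.601 → [-391.9, 1591.7]
Outside: 1762 → excluded.
Retained (n=14): Σ = 7236, mean = 7236/14 = 516.857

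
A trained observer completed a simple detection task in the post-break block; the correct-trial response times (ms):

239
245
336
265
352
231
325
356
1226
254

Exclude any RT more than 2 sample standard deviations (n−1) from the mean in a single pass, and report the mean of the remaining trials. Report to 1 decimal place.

289.2 ms

n = 10, ΣRT = 3829, M = 382.900
Σ(x−M)² = 811360.90; s = √(811360.90/9) = 300.252
Cutoffs: 382.900 ± 2·300.252 → [-217.6, 983.4]
Outside: 1226 → excluded.
Retained (n=9): Σ = 2603, mean = 2603/9 = 289.222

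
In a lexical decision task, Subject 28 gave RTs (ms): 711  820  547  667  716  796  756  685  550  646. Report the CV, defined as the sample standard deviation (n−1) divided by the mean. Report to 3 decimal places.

n = 10, Σ = 6894, M = 689.4000
Σ(x−M)² = 76144.400; s = √(76144.400/9) = 91.9809
CV = 91.9809 / 689.4000 = 0.13342

0.133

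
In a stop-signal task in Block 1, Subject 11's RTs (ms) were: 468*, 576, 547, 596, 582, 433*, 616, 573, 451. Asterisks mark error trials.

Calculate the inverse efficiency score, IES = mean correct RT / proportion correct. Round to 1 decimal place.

723.9 ms

Correct trials (n=7): 576, 547, 596, 582, 616, 573, 451
Mean correct RT = 3941/7 = 563.0000 ms
Proportion correct = 7/9
IES = 563.0000 / (7/9) = 723.857 ms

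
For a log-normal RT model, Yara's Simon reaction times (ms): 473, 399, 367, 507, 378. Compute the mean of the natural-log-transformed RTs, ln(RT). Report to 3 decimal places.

ln(RT): 6.1591, 5.9890, 5.9054, 6.2285, 5.9349
Σ ln(RT) = 30.2168
Mean = 30.2168/5 = 6.04336

6.043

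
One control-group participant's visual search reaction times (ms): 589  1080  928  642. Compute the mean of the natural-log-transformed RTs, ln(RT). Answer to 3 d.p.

ln(RT): 6.3784, 6.9847, 6.8330, 6.4646
Σ ln(RT) = 26.6608
Mean = 26.6608/4 = 6.66519

6.665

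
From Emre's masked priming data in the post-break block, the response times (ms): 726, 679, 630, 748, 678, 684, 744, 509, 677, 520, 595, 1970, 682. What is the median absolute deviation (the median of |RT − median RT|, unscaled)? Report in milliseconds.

Sorted: 509, 520, 595, 630, 677, 678, 679, 682, 684, 726, 744, 748, 1970 → median = 679
|x − 679|: 47, 0, 49, 69, 1, 5, 65, 170, 2, 159, 84, 1291, 3
Sorted deviations: 0, 1, 2, 3, 5, 47, 49, 65, 69, 84, 159, 170, 1291 → MAD = 49

49 ms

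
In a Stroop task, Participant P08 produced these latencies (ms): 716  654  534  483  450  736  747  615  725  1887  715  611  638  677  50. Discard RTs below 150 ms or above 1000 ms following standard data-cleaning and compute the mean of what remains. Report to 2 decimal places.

Excluded: 50, 1887
Retained (n=13): Σ = 8301
Mean = 8301/13 = 638.5385

638.54 ms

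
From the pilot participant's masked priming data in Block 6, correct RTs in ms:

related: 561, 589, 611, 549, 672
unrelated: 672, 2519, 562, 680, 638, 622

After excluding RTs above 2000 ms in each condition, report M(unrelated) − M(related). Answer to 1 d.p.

unrelated: exclude 2519
M(related) = 2982/5 = 596.400
M(unrelated) = 3174/5 = 634.800
Difference = 634.800 − 596.400 = 38.400 ms

38.4 ms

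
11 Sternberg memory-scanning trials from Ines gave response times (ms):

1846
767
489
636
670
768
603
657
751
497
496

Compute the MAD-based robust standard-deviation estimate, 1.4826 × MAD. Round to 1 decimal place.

163.1 ms

Sorted: 489, 496, 497, 603, 636, 657, 670, 751, 767, 768, 1846 → median = 657
|x − 657| sorted: 0, 13, 21, 54, 94, 110, 111, 160, 161, 168, 1189 → MAD = 110
Robust SD ≈ 1.4826 × 110 = 163.086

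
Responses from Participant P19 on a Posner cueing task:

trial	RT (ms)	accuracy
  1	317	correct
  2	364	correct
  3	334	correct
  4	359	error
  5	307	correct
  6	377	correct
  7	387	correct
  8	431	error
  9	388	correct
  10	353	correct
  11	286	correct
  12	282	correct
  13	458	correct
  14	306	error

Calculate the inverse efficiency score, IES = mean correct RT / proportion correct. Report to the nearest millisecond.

Correct trials (n=11): 317, 364, 334, 307, 377, 387, 388, 353, 286, 282, 458
Mean correct RT = 3853/11 = 350.2727 ms
Proportion correct = 11/14
IES = 350.2727 / (11/14) = 445.802 ms

446 ms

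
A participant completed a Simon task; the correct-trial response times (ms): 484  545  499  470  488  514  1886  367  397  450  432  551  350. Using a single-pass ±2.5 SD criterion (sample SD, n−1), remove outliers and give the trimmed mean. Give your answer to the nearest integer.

462 ms

n = 13, ΣRT = 7433, M = 571.769
Σ(x−M)² = 1918080.31; s = √(1918080.31/12) = 399.800
Cutoffs: 571.769 ± 2.5·399.800 → [-427.7, 1571.3]
Outside: 1886 → excluded.
Retained (n=12): Σ = 5547, mean = 5547/12 = 462.250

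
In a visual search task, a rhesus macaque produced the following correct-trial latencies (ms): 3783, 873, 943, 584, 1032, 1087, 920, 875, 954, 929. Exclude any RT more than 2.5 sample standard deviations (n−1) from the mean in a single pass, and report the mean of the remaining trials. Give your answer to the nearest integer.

911 ms

n = 10, ΣRT = 11980, M = 1198.000
Σ(x−M)² = 7583258.00; s = √(7583258.00/9) = 917.924
Cutoffs: 1198.000 ± 2.5·917.924 → [-1096.8, 3492.8]
Outside: 3783 → excluded.
Retained (n=9): Σ = 8197, mean = 8197/9 = 910.778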